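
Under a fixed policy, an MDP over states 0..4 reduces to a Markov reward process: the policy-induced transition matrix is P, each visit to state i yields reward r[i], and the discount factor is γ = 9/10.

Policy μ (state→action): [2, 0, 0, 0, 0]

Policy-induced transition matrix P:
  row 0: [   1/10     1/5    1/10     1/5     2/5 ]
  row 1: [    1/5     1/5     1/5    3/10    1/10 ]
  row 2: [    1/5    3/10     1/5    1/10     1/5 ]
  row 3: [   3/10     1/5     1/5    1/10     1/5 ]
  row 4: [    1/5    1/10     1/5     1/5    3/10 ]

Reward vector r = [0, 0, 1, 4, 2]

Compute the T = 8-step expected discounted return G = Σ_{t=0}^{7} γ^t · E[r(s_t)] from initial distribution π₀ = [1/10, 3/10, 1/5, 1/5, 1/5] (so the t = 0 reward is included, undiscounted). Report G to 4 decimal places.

t=0: π = [0.1000, 0.3000, 0.2000, 0.2000, 0.2000], E[r] = 1.4000, γ^t·E[r] = 1.400000, running G = 1.400000
t=1: π = [0.2100, 0.2000, 0.1900, 0.1900, 0.2100], E[r] = 1.3700, γ^t·E[r] = 1.233000, running G = 2.633000
t=2: π = [0.1980, 0.1980, 0.1790, 0.1820, 0.2430], E[r] = 1.3930, γ^t·E[r] = 1.128330, running G = 3.761330
t=3: π = [0.1984, 0.1936, 0.1802, 0.1837, 0.2441], E[r] = 1.4032, γ^t·E[r] = 1.022933, running G = 4.784263
t=4: π = [0.1985, 0.1936, 0.1802, 0.1830, 0.2447], E[r] = 1.4015, γ^t·E[r] = 0.919524, running G = 5.703787
t=5: π = [0.1984, 0.1935, 0.1801, 0.1830, 0.2448], E[r] = 1.4020, γ^t·E[r] = 0.827852, running G = 6.531639
t=6: π = [0.1985, 0.1935, 0.1802, 0.1830, 0.2448], E[r] = 1.4019, γ^t·E[r] = 0.745042, running G = 7.276681
t=7: π = [0.1985, 0.1935, 0.1802, 0.1830, 0.2448], E[r] = 1.4019, γ^t·E[r] = 0.670540, running G = 7.947221

G = 7.9472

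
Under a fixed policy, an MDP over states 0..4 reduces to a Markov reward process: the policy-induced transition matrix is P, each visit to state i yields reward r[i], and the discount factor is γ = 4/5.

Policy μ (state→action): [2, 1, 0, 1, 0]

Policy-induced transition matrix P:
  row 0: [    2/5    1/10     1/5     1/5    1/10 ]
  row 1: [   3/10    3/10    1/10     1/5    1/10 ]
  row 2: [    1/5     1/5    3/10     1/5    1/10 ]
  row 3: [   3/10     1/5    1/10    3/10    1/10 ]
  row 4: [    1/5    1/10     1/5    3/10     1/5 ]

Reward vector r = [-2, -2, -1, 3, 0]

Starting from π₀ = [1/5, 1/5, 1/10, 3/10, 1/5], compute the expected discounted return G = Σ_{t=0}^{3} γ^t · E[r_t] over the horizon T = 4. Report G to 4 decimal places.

t=0: π = [0.2000, 0.2000, 0.1000, 0.3000, 0.2000], E[r] = 0.0000, γ^t·E[r] = 0.000000, running G = 0.000000
t=1: π = [0.2900, 0.1800, 0.1600, 0.2500, 0.1200], E[r] = -0.3500, γ^t·E[r] = -0.280000, running G = -0.280000
t=2: π = [0.3010, 0.1770, 0.1730, 0.2370, 0.1120], E[r] = -0.4180, γ^t·E[r] = -0.267520, running G = -0.547520
t=3: π = [0.3016, 0.1764, 0.1759, 0.2349, 0.1112], E[r] = -0.4272, γ^t·E[r] = -0.218726, running G = -0.766246

G = -0.7662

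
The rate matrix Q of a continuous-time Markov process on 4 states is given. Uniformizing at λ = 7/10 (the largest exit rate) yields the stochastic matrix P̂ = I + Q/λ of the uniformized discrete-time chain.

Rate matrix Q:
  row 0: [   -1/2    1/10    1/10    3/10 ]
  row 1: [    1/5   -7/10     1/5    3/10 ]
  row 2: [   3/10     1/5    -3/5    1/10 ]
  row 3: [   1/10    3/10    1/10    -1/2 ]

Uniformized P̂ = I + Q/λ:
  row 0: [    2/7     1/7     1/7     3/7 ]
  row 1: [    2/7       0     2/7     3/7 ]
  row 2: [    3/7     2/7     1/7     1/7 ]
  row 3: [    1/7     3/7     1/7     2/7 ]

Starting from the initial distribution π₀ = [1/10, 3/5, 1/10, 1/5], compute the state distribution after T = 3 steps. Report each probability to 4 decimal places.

π = [0.2644, 0.2169, 0.1805, 0.3382]

t=0: π = [0.1000, 0.6000, 0.1000, 0.2000]
t=1: π = [0.2714, 0.1286, 0.2286, 0.3714]
t=2: π = [0.2653, 0.2633, 0.1612, 0.3102]
t=3: π = [0.2644, 0.2169, 0.1805, 0.3382]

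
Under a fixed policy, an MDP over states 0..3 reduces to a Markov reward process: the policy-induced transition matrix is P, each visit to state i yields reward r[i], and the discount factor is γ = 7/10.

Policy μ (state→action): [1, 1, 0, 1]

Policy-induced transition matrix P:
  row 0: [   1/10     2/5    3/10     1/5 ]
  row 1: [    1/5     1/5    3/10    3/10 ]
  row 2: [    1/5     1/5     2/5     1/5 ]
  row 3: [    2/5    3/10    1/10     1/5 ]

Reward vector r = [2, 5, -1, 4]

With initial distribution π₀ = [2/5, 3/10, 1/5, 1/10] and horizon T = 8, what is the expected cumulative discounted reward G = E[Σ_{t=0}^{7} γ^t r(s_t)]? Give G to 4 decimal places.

G = 7.6586

t=0: π = [0.4000, 0.3000, 0.2000, 0.1000], E[r] = 2.5000, γ^t·E[r] = 2.500000, running G = 2.500000
t=1: π = [0.1800, 0.2900, 0.3000, 0.2300], E[r] = 2.4300, γ^t·E[r] = 1.701000, running G = 4.201000
t=2: π = [0.2280, 0.2590, 0.2840, 0.2290], E[r] = 2.3830, γ^t·E[r] = 1.167670, running G = 5.368670
t=3: π = [0.2230, 0.2685, 0.2826, 0.2259], E[r] = 2.4095, γ^t·E[r] = 0.826459, running G = 6.195129
t=4: π = [0.2229, 0.2672, 0.2831, 0.2269], E[r] = 2.4060, γ^t·E[r] = 0.577688, running G = 6.772816
t=5: π = [0.2231, 0.2673, 0.2829, 0.2267], E[r] = 2.4064, γ^t·E[r] = 0.404445, running G = 7.177261
t=6: π = [0.2230, 0.2673, 0.2830, 0.2267], E[r] = 2.4065, γ^t·E[r] = 0.283118, running G = 7.460380
t=7: π = [0.2230, 0.2673, 0.2829, 0.2267], E[r] = 2.4064, γ^t·E[r] = 0.198181, running G = 7.658561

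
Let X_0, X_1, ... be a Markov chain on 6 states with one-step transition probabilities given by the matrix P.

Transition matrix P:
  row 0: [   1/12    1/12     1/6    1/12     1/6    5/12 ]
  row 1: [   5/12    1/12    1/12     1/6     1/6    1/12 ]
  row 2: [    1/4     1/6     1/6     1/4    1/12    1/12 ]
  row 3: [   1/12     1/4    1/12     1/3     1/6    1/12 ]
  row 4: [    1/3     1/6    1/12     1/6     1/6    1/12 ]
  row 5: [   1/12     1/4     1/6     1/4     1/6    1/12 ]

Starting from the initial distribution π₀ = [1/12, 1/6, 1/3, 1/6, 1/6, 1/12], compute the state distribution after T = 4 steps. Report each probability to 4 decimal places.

t=0: π = [0.0833, 0.1667, 0.3333, 0.1667, 0.1667, 0.0833]
t=1: π = [0.2361, 0.1667, 0.1250, 0.2222, 0.1389, 0.1111]
t=2: π = [0.1944, 0.1609, 0.1227, 0.2037, 0.1563, 0.1620]
t=3: π = [0.1965, 0.1675, 0.1233, 0.2081, 0.1564, 0.1481]
t=4: π = [0.1988, 0.1660, 0.1223, 0.2076, 0.1564, 0.1488]

π = [0.1988, 0.1660, 0.1223, 0.2076, 0.1564, 0.1488]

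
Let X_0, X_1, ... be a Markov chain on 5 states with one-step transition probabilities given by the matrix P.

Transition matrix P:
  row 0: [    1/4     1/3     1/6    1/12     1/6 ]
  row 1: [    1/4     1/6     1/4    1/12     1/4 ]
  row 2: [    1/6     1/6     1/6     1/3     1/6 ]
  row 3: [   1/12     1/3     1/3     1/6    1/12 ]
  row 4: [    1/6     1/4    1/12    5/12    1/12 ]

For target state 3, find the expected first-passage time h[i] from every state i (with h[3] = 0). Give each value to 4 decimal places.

First-step conditioning: h[3] = 0; for i ≠ 3, h[i] = 1 + Σ_k P[i][k]·h[k].
  h[0] = 1 + 1/4·h[0] + 1/3·h[1] + 1/6·h[2] + 1/6·h[4]
  h[1] = 1 + 1/4·h[0] + 1/6·h[1] + 1/4·h[2] + 1/4·h[4]
  h[2] = 1 + 1/6·h[0] + 1/6·h[1] + 1/6·h[2] + 1/6·h[4]
  h[4] = 1 + 1/6·h[0] + 1/4·h[1] + 1/12·h[2] + 1/12·h[4]
Solving the 4×4 linear system over states ≠ 3 gives exactly h = [2220/409, 2136/409, 1679/409, 0, 1585/409] (h[3] = 0 is the target).

h = [5.4279, 5.2225, 4.1051, 0.0000, 3.8753]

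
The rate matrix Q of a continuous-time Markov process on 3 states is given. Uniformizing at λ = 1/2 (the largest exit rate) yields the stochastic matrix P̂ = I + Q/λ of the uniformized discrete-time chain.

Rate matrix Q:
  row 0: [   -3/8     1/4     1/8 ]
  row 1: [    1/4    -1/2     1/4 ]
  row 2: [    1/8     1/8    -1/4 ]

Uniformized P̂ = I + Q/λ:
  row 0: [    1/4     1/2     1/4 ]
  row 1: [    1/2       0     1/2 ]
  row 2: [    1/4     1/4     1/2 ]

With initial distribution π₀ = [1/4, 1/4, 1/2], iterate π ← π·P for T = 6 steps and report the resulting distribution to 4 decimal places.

π = [0.3157, 0.2632, 0.4210]

t=0: π = [0.2500, 0.2500, 0.5000]
t=1: π = [0.3125, 0.2500, 0.4375]
t=2: π = [0.3125, 0.2656, 0.4219]
t=3: π = [0.3164, 0.2617, 0.4219]
t=4: π = [0.3154, 0.2637, 0.4209]
t=5: π = [0.3159, 0.2629, 0.4211]
t=6: π = [0.3157, 0.2632, 0.4210]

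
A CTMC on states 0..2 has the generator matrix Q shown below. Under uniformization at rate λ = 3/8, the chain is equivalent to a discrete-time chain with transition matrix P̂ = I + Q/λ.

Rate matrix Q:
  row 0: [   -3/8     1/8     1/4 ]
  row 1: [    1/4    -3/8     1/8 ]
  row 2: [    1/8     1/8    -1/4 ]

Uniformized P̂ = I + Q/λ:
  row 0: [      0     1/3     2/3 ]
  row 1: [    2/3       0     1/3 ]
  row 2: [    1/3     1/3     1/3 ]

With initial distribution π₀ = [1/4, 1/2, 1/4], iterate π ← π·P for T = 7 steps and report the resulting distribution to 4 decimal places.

π = [0.3133, 0.2499, 0.4368]

t=0: π = [0.2500, 0.5000, 0.2500]
t=1: π = [0.4167, 0.1667, 0.4167]
t=2: π = [0.2500, 0.2778, 0.4722]
t=3: π = [0.3426, 0.2407, 0.4167]
t=4: π = [0.2994, 0.2531, 0.4475]
t=5: π = [0.3179, 0.2490, 0.4331]
t=6: π = [0.3104, 0.2503, 0.4393]
t=7: π = [0.3133, 0.2499, 0.4368]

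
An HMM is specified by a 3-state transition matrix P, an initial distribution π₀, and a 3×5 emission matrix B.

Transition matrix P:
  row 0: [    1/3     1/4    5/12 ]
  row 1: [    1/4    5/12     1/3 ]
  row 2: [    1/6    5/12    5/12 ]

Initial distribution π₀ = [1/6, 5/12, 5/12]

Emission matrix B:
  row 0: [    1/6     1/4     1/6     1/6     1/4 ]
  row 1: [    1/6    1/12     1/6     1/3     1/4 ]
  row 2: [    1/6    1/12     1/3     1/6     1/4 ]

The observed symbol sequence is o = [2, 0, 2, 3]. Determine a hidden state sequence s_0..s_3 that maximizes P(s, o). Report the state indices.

t=0: δ = [2.778e-02, 6.944e-02, 1.389e-01]  (obs o_0=2)
t=1: δ = [3.858e-03, 9.645e-03, 9.645e-03]  ψ = [2, 2, 2]  (obs o_1=0)
t=2: δ = [4.019e-04, 6.698e-04, 1.340e-03]  ψ = [1, 1, 2]  (obs o_2=2)
t=3: δ = [3.721e-05, 1.861e-04, 9.303e-05]  ψ = [2, 2, 2]  (obs o_3=3)
backtrack: best end state = 1; path = [2, 2, 2, 1]

path = [2, 2, 2, 1]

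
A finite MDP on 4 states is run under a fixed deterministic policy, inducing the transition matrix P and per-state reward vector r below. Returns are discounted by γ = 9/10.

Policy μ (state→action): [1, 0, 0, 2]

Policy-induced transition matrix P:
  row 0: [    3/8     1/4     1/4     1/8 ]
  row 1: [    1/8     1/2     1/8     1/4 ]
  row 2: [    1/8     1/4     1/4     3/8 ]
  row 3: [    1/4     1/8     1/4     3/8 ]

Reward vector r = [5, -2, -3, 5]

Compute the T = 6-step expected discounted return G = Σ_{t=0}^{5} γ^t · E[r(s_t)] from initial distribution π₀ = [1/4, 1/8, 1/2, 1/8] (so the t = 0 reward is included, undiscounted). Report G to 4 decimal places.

G = 4.8747

t=0: π = [0.2500, 0.1250, 0.5000, 0.1250], E[r] = 0.1250, γ^t·E[r] = 0.125000, running G = 0.125000
t=1: π = [0.2031, 0.2656, 0.2344, 0.2969], E[r] = 1.2656, γ^t·E[r] = 1.139063, running G = 1.264063
t=2: π = [0.2129, 0.2793, 0.2168, 0.2910], E[r] = 1.3105, γ^t·E[r] = 1.061543, running G = 2.325605
t=3: π = [0.2146, 0.2834, 0.2151, 0.2869], E[r] = 1.2952, γ^t·E[r] = 0.944176, running G = 3.269781
t=4: π = [0.2145, 0.2850, 0.2146, 0.2859], E[r] = 1.2884, γ^t·E[r] = 0.845333, running G = 4.115115
t=5: π = [0.2144, 0.2855, 0.2144, 0.2857], E[r] = 1.2864, γ^t·E[r] = 0.759622, running G = 4.874737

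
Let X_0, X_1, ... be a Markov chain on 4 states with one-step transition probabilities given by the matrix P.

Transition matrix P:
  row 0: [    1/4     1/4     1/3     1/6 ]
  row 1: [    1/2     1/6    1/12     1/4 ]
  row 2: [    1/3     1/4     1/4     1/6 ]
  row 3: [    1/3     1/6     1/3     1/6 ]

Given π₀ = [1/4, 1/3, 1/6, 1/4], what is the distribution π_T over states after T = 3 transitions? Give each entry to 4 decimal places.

π = [0.3415, 0.2166, 0.2571, 0.1848]

t=0: π = [0.2500, 0.3333, 0.1667, 0.2500]
t=1: π = [0.3681, 0.2014, 0.2361, 0.1944]
t=2: π = [0.3362, 0.2170, 0.2633, 0.1834]
t=3: π = [0.3415, 0.2166, 0.2571, 0.1848]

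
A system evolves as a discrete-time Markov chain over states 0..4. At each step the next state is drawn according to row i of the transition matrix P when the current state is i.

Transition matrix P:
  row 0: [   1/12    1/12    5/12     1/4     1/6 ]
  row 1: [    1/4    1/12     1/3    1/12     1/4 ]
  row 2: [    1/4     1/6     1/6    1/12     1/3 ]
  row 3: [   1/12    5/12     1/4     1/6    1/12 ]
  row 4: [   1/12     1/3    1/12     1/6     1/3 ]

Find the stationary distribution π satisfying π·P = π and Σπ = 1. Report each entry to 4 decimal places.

π = [0.1577, 0.2136, 0.2324, 0.1426, 0.2536]

Balance equations π_j = Σ_i π_i·P[i][j]:
  π_0 = 1/12·π_0 + 1/4·π_1 + 1/4·π_2 + 1/12·π_3 + 1/12·π_4
  π_1 = 1/12·π_0 + 1/12·π_1 + 1/6·π_2 + 5/12·π_3 + 1/3·π_4
  π_2 = 5/12·π_0 + 1/3·π_1 + 1/6·π_2 + 1/4·π_3 + 1/12·π_4
  π_3 = 1/4·π_0 + 1/12·π_1 + 1/12·π_2 + 1/6·π_3 + 1/6·π_4
  normalize: π_0 + π_1 + π_2 + π_3 + π_4 = 1
Solving the linear system gives exactly π = [977/6196, 5295/24784, 5761/24784, 3535/24784, 6285/24784].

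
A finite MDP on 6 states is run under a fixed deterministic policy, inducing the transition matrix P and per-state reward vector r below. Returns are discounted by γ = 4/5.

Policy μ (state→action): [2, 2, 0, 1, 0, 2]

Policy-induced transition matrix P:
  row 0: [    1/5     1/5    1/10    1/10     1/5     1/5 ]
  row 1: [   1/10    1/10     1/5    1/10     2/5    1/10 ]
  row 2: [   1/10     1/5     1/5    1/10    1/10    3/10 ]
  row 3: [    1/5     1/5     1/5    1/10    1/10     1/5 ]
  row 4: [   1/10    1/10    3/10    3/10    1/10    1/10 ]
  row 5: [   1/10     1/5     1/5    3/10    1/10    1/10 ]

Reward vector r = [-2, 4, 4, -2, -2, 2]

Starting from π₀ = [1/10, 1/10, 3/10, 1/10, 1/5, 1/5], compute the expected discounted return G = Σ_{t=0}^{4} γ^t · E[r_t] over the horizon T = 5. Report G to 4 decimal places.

G = 3.4157

t=0: π = [0.1000, 0.1000, 0.3000, 0.1000, 0.2000, 0.2000], E[r] = 1.2000, γ^t·E[r] = 1.200000, running G = 1.200000
t=1: π = [0.1200, 0.1700, 0.2100, 0.1800, 0.1400, 0.1800], E[r] = 1.0000, γ^t·E[r] = 0.800000, running G = 2.000000
t=2: π = [0.1300, 0.1690, 0.2020, 0.1640, 0.1630, 0.1720], E[r] = 0.9140, γ^t·E[r] = 0.584960, running G = 2.584960
t=3: π = [0.1294, 0.1668, 0.2033, 0.1670, 0.1637, 0.1698], E[r] = 0.8998, γ^t·E[r] = 0.460698, running G = 3.045658
t=4: π = [0.1296, 0.1670, 0.2034, 0.1667, 0.1630, 0.1703], E[r] = 0.9035, γ^t·E[r] = 0.370065, running G = 3.415723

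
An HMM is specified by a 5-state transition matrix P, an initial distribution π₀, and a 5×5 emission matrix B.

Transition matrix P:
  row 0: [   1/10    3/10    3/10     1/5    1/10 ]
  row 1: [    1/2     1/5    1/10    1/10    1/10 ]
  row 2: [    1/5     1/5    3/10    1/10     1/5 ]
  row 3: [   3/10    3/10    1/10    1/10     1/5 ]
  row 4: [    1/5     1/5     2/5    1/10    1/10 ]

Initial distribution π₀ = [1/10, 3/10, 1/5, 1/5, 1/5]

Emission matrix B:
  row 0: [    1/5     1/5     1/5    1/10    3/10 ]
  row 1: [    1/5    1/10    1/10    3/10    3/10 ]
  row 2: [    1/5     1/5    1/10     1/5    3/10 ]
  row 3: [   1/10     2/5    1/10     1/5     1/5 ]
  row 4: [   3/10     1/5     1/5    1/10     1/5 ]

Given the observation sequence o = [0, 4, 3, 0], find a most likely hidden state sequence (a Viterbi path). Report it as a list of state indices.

t=0: δ = [2.000e-02, 6.000e-02, 4.000e-02, 2.000e-02, 6.000e-02]  (obs o_0=0)
t=1: δ = [9.000e-03, 3.600e-03, 7.200e-03, 1.200e-03, 1.600e-03]  ψ = [1, 1, 4, 1, 2]  (obs o_1=4)
t=2: δ = [1.800e-04, 8.100e-04, 5.400e-04, 3.600e-04, 1.440e-04]  ψ = [1, 0, 0, 0, 2]  (obs o_2=3)
t=3: δ = [8.100e-05, 3.240e-05, 3.240e-05, 8.100e-06, 3.240e-05]  ψ = [1, 1, 2, 1, 2]  (obs o_3=0)
backtrack: best end state = 0; path = [1, 0, 1, 0]

path = [1, 0, 1, 0]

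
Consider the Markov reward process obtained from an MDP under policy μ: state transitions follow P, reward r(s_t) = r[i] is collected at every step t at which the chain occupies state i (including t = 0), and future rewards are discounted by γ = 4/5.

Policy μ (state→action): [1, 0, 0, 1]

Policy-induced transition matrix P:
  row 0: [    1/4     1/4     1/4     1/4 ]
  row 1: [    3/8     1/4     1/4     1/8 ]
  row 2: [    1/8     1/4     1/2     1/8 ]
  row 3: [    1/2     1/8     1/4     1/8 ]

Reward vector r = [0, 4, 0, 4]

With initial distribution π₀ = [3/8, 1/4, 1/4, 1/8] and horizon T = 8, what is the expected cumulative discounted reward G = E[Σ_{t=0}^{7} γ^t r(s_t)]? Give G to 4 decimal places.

t=0: π = [0.3750, 0.2500, 0.2500, 0.1250], E[r] = 1.5000, γ^t·E[r] = 1.500000, running G = 1.500000
t=1: π = [0.2813, 0.2344, 0.3125, 0.1719], E[r] = 1.6250, γ^t·E[r] = 1.300000, running G = 2.800000
t=2: π = [0.2832, 0.2285, 0.3281, 0.1602], E[r] = 1.5547, γ^t·E[r] = 0.995000, running G = 3.795000
t=3: π = [0.2776, 0.2300, 0.3320, 0.1604], E[r] = 1.5615, γ^t·E[r] = 0.799500, running G = 4.594500
t=4: π = [0.2773, 0.2299, 0.3330, 0.1597], E[r] = 1.5586, γ^t·E[r] = 0.638400, running G = 5.232900
t=5: π = [0.2770, 0.2300, 0.3333, 0.1597], E[r] = 1.5588, γ^t·E[r] = 0.510795, running G = 5.743695
t=6: π = [0.2770, 0.2300, 0.3333, 0.1596], E[r] = 1.5587, γ^t·E[r] = 0.408601, running G = 6.152296
t=7: π = [0.2770, 0.2300, 0.3333, 0.1596], E[r] = 1.5587, γ^t·E[r] = 0.326882, running G = 6.479177

G = 6.4792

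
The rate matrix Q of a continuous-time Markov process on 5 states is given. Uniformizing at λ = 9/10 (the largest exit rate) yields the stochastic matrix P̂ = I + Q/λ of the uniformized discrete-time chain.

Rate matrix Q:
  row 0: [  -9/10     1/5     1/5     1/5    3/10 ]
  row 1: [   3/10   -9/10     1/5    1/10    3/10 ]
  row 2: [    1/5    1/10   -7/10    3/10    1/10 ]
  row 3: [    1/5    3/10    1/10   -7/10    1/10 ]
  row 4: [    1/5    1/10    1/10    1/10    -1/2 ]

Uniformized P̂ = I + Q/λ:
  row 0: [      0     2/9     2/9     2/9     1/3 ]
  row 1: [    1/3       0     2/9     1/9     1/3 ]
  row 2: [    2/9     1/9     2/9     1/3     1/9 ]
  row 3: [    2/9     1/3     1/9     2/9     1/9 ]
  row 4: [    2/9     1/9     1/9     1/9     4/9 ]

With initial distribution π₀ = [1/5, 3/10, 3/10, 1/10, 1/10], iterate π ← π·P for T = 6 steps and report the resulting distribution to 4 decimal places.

π = [0.1961, 0.1580, 0.1693, 0.1919, 0.2847]

t=0: π = [0.2000, 0.3000, 0.3000, 0.1000, 0.1000]
t=1: π = [0.2111, 0.1222, 0.2000, 0.2111, 0.2556]
t=2: π = [0.1889, 0.1679, 0.1704, 0.2025, 0.2704]
t=3: π = [0.1989, 0.1584, 0.1697, 0.1925, 0.2805]
t=4: π = [0.1956, 0.1584, 0.1697, 0.1923, 0.2840]
t=5: π = [0.1963, 0.1580, 0.1693, 0.1919, 0.2845]
t=6: π = [0.1961, 0.1580, 0.1693, 0.1919, 0.2847]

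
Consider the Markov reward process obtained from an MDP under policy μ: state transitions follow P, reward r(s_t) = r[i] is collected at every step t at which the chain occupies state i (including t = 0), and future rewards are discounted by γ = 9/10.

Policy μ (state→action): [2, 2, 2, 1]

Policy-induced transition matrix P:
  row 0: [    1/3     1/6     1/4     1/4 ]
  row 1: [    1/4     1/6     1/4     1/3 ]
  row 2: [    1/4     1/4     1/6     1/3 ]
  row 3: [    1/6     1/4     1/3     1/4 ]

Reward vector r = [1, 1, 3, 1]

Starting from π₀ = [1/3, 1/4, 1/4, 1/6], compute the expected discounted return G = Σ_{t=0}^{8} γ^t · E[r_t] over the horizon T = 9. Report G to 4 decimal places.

t=0: π = [0.3333, 0.2500, 0.2500, 0.1667], E[r] = 1.5000, γ^t·E[r] = 1.500000, running G = 1.500000
t=1: π = [0.2639, 0.2014, 0.2431, 0.2917], E[r] = 1.4861, γ^t·E[r] = 1.337500, running G = 2.837500
t=2: π = [0.2477, 0.2112, 0.2541, 0.2870], E[r] = 1.5081, γ^t·E[r] = 1.221563, running G = 4.059063
t=3: π = [0.2467, 0.2118, 0.2527, 0.2888], E[r] = 1.5055, γ^t·E[r] = 1.097508, running G = 5.156570
t=4: π = [0.2465, 0.2118, 0.2530, 0.2887], E[r] = 1.5060, γ^t·E[r] = 0.988089, running G = 6.144660
t=5: π = [0.2465, 0.2118, 0.2530, 0.2887], E[r] = 1.5060, γ^t·E[r] = 0.889249, running G = 7.033909
t=6: π = [0.2465, 0.2118, 0.2530, 0.2887], E[r] = 1.5060, γ^t·E[r] = 0.800329, running G = 7.834237
t=7: π = [0.2465, 0.2118, 0.2530, 0.2887], E[r] = 1.5060, γ^t·E[r] = 0.720295, running G = 8.554533
t=8: π = [0.2465, 0.2118, 0.2530, 0.2887], E[r] = 1.5060, γ^t·E[r] = 0.648266, running G = 9.202799

G = 9.2028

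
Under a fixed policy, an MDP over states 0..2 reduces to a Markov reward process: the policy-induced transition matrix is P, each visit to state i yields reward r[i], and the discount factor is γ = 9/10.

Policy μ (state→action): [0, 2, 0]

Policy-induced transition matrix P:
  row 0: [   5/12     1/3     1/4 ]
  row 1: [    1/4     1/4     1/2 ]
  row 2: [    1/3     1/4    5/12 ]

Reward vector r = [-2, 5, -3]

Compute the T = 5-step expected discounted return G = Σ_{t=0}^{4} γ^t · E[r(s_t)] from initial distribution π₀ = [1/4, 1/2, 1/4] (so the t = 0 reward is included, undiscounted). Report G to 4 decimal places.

t=0: π = [0.2500, 0.5000, 0.2500], E[r] = 1.2500, γ^t·E[r] = 1.250000, running G = 1.250000
t=1: π = [0.3125, 0.2708, 0.4167], E[r] = -0.5208, γ^t·E[r] = -0.468750, running G = 0.781250
t=2: π = [0.3368, 0.2760, 0.3872], E[r] = -0.4549, γ^t·E[r] = -0.368438, running G = 0.412813
t=3: π = [0.3384, 0.2781, 0.3835], E[r] = -0.4371, γ^t·E[r] = -0.318621, running G = 0.094191
t=4: π = [0.3384, 0.2782, 0.3834], E[r] = -0.4360, γ^t·E[r] = -0.286087, running G = -0.191895

G = -0.1919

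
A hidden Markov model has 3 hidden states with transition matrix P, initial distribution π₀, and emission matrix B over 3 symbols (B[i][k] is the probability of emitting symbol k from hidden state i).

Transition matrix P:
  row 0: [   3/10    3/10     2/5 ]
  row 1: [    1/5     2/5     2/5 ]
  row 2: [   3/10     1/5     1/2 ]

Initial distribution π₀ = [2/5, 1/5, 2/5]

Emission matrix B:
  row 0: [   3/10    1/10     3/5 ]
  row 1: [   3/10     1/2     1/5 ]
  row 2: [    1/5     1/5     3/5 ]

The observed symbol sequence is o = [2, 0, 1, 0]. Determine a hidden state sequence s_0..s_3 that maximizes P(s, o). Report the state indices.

t=0: δ = [2.400e-01, 4.000e-02, 2.400e-01]  (obs o_0=2)
t=1: δ = [2.160e-02, 2.160e-02, 2.400e-02]  ψ = [0, 0, 2]  (obs o_1=0)
t=2: δ = [7.200e-04, 4.320e-03, 2.400e-03]  ψ = [2, 1, 2]  (obs o_2=1)
t=3: δ = [2.592e-04, 5.184e-04, 3.456e-04]  ψ = [1, 1, 1]  (obs o_3=0)
backtrack: best end state = 1; path = [0, 1, 1, 1]

path = [0, 1, 1, 1]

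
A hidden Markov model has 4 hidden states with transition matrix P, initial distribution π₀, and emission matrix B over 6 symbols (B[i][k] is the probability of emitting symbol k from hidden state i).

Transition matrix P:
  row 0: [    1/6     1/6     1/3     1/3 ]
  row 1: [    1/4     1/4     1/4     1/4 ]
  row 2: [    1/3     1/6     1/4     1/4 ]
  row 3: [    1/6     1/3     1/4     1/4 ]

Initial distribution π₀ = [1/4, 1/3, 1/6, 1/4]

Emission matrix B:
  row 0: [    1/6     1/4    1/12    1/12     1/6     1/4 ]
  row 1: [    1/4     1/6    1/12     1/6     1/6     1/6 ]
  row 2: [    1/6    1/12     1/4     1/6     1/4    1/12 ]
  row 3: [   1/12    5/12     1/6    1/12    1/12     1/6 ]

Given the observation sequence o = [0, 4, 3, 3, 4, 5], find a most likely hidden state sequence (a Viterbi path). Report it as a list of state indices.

path = [1, 2, 2, 2, 2, 0]

t=0: δ = [4.167e-02, 8.333e-02, 2.778e-02, 2.083e-02]  (obs o_0=0)
t=1: δ = [3.472e-03, 3.472e-03, 5.208e-03, 1.736e-03]  ψ = [1, 1, 1, 1]  (obs o_1=4)
t=2: δ = [1.447e-04, 1.447e-04, 2.170e-04, 1.085e-04]  ψ = [2, 1, 2, 2]  (obs o_2=3)
t=3: δ = [6.028e-06, 6.028e-06, 9.042e-06, 4.521e-06]  ψ = [2, 1, 2, 2]  (obs o_3=3)
t=4: δ = [5.023e-07, 2.512e-07, 5.651e-07, 1.884e-07]  ψ = [2, 1, 2, 2]  (obs o_4=4)
t=5: δ = [4.710e-08, 1.570e-08, 1.395e-08, 2.791e-08]  ψ = [2, 2, 0, 0]  (obs o_5=5)
backtrack: best end state = 0; path = [1, 2, 2, 2, 2, 0]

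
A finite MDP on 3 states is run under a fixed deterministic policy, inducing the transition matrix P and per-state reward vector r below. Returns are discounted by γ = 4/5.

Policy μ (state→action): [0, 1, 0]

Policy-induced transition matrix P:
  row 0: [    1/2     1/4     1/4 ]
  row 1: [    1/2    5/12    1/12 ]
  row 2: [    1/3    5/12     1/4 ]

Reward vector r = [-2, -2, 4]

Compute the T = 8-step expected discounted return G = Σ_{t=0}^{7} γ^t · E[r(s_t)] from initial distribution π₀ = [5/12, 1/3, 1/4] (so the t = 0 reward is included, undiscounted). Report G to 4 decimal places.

t=0: π = [0.4167, 0.3333, 0.2500], E[r] = -0.5000, γ^t·E[r] = -0.500000, running G = -0.500000
t=1: π = [0.4583, 0.3472, 0.1944], E[r] = -0.8333, γ^t·E[r] = -0.666667, running G = -1.166667
t=2: π = [0.4676, 0.3403, 0.1921], E[r] = -0.8472, γ^t·E[r] = -0.542222, running G = -1.708889
t=3: π = [0.4680, 0.3387, 0.1933], E[r] = -0.8403, γ^t·E[r] = -0.430222, running G = -2.139111
t=4: π = [0.4678, 0.3387, 0.1935], E[r] = -0.8387, γ^t·E[r] = -0.343546, running G = -2.482657
t=5: π = [0.4677, 0.3387, 0.1936], E[r] = -0.8387, γ^t·E[r] = -0.274815, running G = -2.757472
t=6: π = [0.4677, 0.3387, 0.1935], E[r] = -0.8387, γ^t·E[r] = -0.219861, running G = -2.977333
t=7: π = [0.4677, 0.3387, 0.1935], E[r] = -0.8387, γ^t·E[r] = -0.175890, running G = -3.153223

G = -3.1532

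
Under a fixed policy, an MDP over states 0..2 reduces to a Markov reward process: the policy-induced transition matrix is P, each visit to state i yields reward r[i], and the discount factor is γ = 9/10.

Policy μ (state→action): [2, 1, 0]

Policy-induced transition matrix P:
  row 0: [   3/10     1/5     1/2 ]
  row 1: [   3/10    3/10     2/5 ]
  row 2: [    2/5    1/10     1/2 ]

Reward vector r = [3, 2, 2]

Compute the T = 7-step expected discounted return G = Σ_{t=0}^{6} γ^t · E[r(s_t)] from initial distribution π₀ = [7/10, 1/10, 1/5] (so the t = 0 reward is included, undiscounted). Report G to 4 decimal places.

G = 12.5778

t=0: π = [0.7000, 0.1000, 0.2000], E[r] = 2.7000, γ^t·E[r] = 2.700000, running G = 2.700000
t=1: π = [0.3200, 0.1900, 0.4900], E[r] = 2.3200, γ^t·E[r] = 2.088000, running G = 4.788000
t=2: π = [0.3490, 0.1700, 0.4810], E[r] = 2.3490, γ^t·E[r] = 1.902690, running G = 6.690690
t=3: π = [0.3481, 0.1689, 0.4830], E[r] = 2.3481, γ^t·E[r] = 1.711765, running G = 8.402455
t=4: π = [0.3483, 0.1686, 0.4831], E[r] = 2.3483, γ^t·E[r] = 1.540720, running G = 9.943175
t=5: π = [0.3483, 0.1685, 0.4831], E[r] = 2.3483, γ^t·E[r] = 1.386654, running G = 11.329829
t=6: π = [0.3483, 0.1685, 0.4831], E[r] = 2.3483, γ^t·E[r] = 1.247990, running G = 12.577819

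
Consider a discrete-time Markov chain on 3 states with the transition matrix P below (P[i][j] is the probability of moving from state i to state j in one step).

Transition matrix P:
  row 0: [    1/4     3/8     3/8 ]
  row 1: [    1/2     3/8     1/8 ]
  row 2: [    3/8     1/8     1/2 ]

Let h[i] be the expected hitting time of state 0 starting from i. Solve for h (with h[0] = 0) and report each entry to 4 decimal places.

h = [0.0000, 2.1053, 2.5263]

First-step conditioning: h[0] = 0; for i ≠ 0, h[i] = 1 + Σ_k P[i][k]·h[k].
  h[1] = 1 + 3/8·h[1] + 1/8·h[2]
  h[2] = 1 + 1/8·h[1] + 1/2·h[2]
Solving the 2×2 linear system over states ≠ 0 gives exactly h = [0, 40/19, 48/19] (h[0] = 0 is the target).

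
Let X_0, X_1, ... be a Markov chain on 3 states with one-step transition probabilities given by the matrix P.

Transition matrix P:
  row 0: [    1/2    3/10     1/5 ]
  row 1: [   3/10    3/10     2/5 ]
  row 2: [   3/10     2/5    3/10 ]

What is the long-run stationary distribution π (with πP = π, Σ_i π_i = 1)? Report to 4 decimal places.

π = [0.3750, 0.3295, 0.2955]

Balance equations π_j = Σ_i π_i·P[i][j]:
  π_0 = 1/2·π_0 + 3/10·π_1 + 3/10·π_2
  π_1 = 3/10·π_0 + 3/10·π_1 + 2/5·π_2
  normalize: π_0 + π_1 + π_2 = 1
Solving the linear system gives exactly π = [3/8, 29/88, 13/44].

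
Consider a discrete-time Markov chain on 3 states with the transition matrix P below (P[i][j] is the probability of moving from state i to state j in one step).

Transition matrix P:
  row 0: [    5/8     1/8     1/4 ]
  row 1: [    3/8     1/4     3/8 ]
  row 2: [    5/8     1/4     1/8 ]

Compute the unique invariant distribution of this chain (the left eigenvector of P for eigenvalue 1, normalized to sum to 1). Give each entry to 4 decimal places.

π = [0.5806, 0.1774, 0.2419]

Balance equations π_j = Σ_i π_i·P[i][j]:
  π_0 = 5/8·π_0 + 3/8·π_1 + 5/8·π_2
  π_1 = 1/8·π_0 + 1/4·π_1 + 1/4·π_2
  normalize: π_0 + π_1 + π_2 = 1
Solving the linear system gives exactly π = [18/31, 11/62, 15/62].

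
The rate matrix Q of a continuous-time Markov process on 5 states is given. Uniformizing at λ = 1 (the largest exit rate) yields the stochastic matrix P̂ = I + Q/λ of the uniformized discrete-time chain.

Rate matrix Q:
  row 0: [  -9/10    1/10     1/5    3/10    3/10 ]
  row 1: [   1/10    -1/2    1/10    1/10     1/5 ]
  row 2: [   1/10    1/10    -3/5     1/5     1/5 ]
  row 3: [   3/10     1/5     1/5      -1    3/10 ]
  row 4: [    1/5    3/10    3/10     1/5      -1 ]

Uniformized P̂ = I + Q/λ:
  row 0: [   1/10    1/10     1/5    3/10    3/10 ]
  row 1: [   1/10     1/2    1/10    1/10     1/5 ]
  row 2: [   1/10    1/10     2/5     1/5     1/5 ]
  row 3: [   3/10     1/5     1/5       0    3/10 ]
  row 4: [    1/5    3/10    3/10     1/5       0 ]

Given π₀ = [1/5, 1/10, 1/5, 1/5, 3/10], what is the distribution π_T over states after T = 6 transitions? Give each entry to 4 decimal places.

t=0: π = [0.2000, 0.1000, 0.2000, 0.2000, 0.3000]
t=1: π = [0.1700, 0.2200, 0.2600, 0.1700, 0.1800]
t=2: π = [0.1520, 0.2410, 0.2480, 0.1610, 0.1980]
t=3: π = [0.1520, 0.2521, 0.2453, 0.1589, 0.1917]
t=4: π = [0.1510, 0.2551, 0.2430, 0.1582, 0.1928]
t=5: π = [0.1509, 0.2564, 0.2424, 0.1579, 0.1924]
t=6: π = [0.1508, 0.2568, 0.2421, 0.1579, 0.1924]

π = [0.1508, 0.2568, 0.2421, 0.1579, 0.1924]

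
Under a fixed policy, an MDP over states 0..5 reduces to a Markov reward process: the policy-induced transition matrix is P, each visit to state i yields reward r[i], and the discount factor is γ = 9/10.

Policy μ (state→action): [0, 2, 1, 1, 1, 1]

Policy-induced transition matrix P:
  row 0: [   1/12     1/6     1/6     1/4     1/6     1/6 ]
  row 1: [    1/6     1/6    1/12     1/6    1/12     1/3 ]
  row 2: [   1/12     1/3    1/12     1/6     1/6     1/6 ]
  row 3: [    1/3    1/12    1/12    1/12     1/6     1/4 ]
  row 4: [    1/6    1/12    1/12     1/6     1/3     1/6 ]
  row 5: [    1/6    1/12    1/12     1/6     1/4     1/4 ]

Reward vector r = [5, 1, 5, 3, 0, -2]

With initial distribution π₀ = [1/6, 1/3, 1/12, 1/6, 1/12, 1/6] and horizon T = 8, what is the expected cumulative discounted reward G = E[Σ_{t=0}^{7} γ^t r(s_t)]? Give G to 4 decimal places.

t=0: π = [0.1667, 0.3333, 0.0833, 0.1667, 0.0833, 0.1667], E[r] = 1.7500, γ^t·E[r] = 1.750000, running G = 1.750000
t=1: π = [0.1736, 0.1458, 0.0972, 0.1667, 0.1667, 0.2500], E[r] = 1.5000, γ^t·E[r] = 1.350000, running G = 3.100000
t=2: π = [0.1719, 0.1343, 0.0978, 0.1672, 0.2031, 0.2257], E[r] = 1.5330, γ^t·E[r] = 1.241719, running G = 4.341719
t=3: π = [0.1721, 0.1333, 0.0977, 0.1671, 0.2081, 0.2218], E[r] = 1.5395, γ^t·E[r] = 1.122293, running G = 5.464012
t=4: π = [0.1720, 0.1332, 0.0977, 0.1671, 0.2087, 0.2213], E[r] = 1.5404, γ^t·E[r] = 1.010654, running G = 6.474666
t=5: π = [0.1720, 0.1332, 0.0977, 0.1671, 0.2088, 0.2212], E[r] = 1.5405, γ^t·E[r] = 0.909652, running G = 7.384318
t=6: π = [0.1720, 0.1332, 0.0977, 0.1671, 0.2088, 0.2212], E[r] = 1.5405, γ^t·E[r] = 0.818693, running G = 8.203012
t=7: π = [0.1720, 0.1332, 0.0977, 0.1671, 0.2088, 0.2212], E[r] = 1.5405, γ^t·E[r] = 0.736825, running G = 8.939836

G = 8.9398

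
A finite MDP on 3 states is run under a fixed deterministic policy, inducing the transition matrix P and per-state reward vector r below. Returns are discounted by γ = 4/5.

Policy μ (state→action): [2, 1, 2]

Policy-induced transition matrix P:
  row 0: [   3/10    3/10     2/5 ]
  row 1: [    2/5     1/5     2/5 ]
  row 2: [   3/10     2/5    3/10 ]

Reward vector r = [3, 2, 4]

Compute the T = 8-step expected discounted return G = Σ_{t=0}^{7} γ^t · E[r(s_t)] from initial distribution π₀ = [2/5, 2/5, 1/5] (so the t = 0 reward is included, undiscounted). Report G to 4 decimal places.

G = 12.4966

t=0: π = [0.4000, 0.4000, 0.2000], E[r] = 2.8000, γ^t·E[r] = 2.800000, running G = 2.800000
t=1: π = [0.3400, 0.2800, 0.3800], E[r] = 3.1000, γ^t·E[r] = 2.480000, running G = 5.280000
t=2: π = [0.3280, 0.3100, 0.3620], E[r] = 3.0520, γ^t·E[r] = 1.953280, running G = 7.233280
t=3: π = [0.3310, 0.3052, 0.3638], E[r] = 3.0586, γ^t·E[r] = 1.566003, running G = 8.799283
t=4: π = [0.3305, 0.3059, 0.3636], E[r] = 3.0578, γ^t·E[r] = 1.252458, running G = 10.051742
t=5: π = [0.3306, 0.3058, 0.3636], E[r] = 3.0579, γ^t·E[r] = 1.002000, running G = 11.053742
t=6: π = [0.3306, 0.3058, 0.3636], E[r] = 3.0579, γ^t·E[r] = 0.801597, running G = 11.855339
t=7: π = [0.3306, 0.3058, 0.3636], E[r] = 3.0579, γ^t·E[r] = 0.641278, running G = 12.496617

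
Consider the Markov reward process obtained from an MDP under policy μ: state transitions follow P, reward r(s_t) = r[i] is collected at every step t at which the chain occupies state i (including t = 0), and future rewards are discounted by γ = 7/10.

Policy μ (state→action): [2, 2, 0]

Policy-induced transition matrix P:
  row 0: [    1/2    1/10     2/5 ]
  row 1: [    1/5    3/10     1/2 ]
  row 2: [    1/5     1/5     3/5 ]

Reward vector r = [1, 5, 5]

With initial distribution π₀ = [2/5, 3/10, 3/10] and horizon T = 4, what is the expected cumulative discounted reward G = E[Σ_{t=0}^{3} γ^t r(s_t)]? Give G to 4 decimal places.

G = 9.1926

t=0: π = [0.4000, 0.3000, 0.3000], E[r] = 3.4000, γ^t·E[r] = 3.400000, running G = 3.400000
t=1: π = [0.3200, 0.1900, 0.4900], E[r] = 3.7200, γ^t·E[r] = 2.604000, running G = 6.004000
t=2: π = [0.2960, 0.1870, 0.5170], E[r] = 3.8160, γ^t·E[r] = 1.869840, running G = 7.873840
t=3: π = [0.2888, 0.1891, 0.5221], E[r] = 3.8448, γ^t·E[r] = 1.318766, running G = 9.192606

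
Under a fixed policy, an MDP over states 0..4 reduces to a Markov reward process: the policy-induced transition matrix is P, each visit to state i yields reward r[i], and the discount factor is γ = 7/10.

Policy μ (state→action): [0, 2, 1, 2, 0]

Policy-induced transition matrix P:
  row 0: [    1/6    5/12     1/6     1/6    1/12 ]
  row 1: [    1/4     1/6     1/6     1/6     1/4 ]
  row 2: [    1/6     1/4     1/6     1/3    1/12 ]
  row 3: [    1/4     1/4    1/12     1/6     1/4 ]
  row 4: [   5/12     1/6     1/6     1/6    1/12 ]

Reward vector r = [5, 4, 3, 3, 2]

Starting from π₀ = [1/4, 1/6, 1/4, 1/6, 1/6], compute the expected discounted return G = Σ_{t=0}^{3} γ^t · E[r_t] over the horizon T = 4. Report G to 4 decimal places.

G = 9.0000

t=0: π = [0.2500, 0.1667, 0.2500, 0.1667, 0.1667], E[r] = 3.5000, γ^t·E[r] = 3.500000, running G = 3.500000
t=1: π = [0.2361, 0.2639, 0.1528, 0.2083, 0.1389], E[r] = 3.5972, γ^t·E[r] = 2.518056, running G = 6.018056
t=2: π = [0.2407, 0.2558, 0.1493, 0.1921, 0.1620], E[r] = 3.5752, γ^t·E[r] = 1.751863, running G = 7.769919
t=3: π = [0.2445, 0.2553, 0.1507, 0.1916, 0.1580], E[r] = 3.5863, γ^t·E[r] = 1.230109, running G = 9.000028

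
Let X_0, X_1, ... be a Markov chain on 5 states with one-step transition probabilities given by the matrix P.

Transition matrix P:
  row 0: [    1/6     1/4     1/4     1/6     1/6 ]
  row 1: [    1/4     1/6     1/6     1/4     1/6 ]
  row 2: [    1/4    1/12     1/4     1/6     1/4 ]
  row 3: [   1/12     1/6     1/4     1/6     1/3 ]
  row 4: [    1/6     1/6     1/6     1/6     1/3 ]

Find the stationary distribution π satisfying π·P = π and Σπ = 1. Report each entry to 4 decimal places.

Balance equations π_j = Σ_i π_i·P[i][j]:
  π_0 = 1/6·π_0 + 1/4·π_1 + 1/4·π_2 + 1/12·π_3 + 1/6·π_4
  π_1 = 1/4·π_0 + 1/6·π_1 + 1/12·π_2 + 1/6·π_3 + 1/6·π_4
  π_2 = 1/4·π_0 + 1/6·π_1 + 1/4·π_2 + 1/4·π_3 + 1/6·π_4
  π_3 = 1/6·π_0 + 1/4·π_1 + 1/6·π_2 + 1/6·π_3 + 1/6·π_4
  normalize: π_0 + π_1 + π_2 + π_3 + π_4 = 1
Solving the linear system gives exactly π = [382/2085, 114/695, 448/2085, 376/2085, 179/695].

π = [0.1832, 0.1640, 0.2149, 0.1803, 0.2576]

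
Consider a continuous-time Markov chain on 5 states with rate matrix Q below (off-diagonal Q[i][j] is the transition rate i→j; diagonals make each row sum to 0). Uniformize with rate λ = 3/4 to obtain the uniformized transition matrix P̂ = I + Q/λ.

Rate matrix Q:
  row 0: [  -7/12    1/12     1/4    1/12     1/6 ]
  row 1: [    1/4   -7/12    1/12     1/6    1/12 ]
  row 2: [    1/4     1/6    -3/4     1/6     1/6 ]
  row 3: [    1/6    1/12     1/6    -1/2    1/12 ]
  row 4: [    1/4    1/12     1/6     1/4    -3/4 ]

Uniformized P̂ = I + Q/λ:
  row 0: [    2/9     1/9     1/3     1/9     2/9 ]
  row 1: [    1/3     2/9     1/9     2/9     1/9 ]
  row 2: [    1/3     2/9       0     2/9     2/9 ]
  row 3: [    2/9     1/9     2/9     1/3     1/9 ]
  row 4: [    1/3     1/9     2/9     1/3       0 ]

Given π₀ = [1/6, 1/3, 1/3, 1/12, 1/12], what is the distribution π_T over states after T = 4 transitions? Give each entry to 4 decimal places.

π = [0.2766, 0.1490, 0.1940, 0.2339, 0.1465]

t=0: π = [0.1667, 0.3333, 0.3333, 0.0833, 0.0833]
t=1: π = [0.3056, 0.1852, 0.1296, 0.2222, 0.1574]
t=2: π = [0.2747, 0.1461, 0.2068, 0.2305, 0.1420]
t=3: π = [0.2772, 0.1503, 0.1906, 0.2331, 0.1488]
t=4: π = [0.2766, 0.1490, 0.1940, 0.2339, 0.1465]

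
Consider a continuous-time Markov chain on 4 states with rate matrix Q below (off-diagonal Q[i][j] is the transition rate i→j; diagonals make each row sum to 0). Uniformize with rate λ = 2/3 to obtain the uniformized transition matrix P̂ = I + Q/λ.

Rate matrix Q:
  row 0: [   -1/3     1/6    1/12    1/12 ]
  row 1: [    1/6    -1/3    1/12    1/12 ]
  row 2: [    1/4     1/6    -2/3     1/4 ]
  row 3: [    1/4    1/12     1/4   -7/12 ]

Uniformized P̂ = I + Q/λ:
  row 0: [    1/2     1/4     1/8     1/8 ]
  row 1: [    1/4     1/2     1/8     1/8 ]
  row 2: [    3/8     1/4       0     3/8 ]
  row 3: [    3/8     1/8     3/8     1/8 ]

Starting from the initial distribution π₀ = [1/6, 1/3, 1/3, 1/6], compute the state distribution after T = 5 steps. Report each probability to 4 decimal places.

π = [0.3849, 0.3063, 0.1467, 0.1621]

t=0: π = [0.1667, 0.3333, 0.3333, 0.1667]
t=1: π = [0.3542, 0.3125, 0.1250, 0.2083]
t=2: π = [0.3802, 0.3021, 0.1615, 0.1563]
t=3: π = [0.3848, 0.3060, 0.1439, 0.1654]
t=4: π = [0.3848, 0.3058, 0.1484, 0.1610]
t=5: π = [0.3849, 0.3063, 0.1467, 0.1621]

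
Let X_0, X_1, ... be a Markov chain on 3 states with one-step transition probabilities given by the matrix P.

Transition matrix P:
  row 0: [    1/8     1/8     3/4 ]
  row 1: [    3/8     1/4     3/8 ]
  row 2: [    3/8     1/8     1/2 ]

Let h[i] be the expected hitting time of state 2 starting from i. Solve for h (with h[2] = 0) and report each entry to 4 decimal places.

First-step conditioning: h[2] = 0; for i ≠ 2, h[i] = 1 + Σ_k P[i][k]·h[k].
  h[0] = 1 + 1/8·h[0] + 1/8·h[1]
  h[1] = 1 + 3/8·h[0] + 1/4·h[1]
Solving the 2×2 linear system over states ≠ 2 gives exactly h = [56/39, 80/39, 0] (h[2] = 0 is the target).

h = [1.4359, 2.0513, 0.0000]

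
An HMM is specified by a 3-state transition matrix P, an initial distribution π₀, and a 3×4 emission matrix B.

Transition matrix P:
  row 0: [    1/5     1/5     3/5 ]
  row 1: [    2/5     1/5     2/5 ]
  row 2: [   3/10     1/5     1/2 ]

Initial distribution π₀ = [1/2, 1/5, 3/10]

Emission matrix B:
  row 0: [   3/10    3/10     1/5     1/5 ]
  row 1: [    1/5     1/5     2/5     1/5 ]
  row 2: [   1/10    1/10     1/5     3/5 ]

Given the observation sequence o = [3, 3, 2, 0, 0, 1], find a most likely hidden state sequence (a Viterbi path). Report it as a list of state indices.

path = [2, 2, 1, 0, 2, 0]

t=0: δ = [1.000e-01, 4.000e-02, 1.800e-01]  (obs o_0=3)
t=1: δ = [1.080e-02, 7.200e-03, 5.400e-02]  ψ = [2, 2, 2]  (obs o_1=3)
t=2: δ = [3.240e-03, 4.320e-03, 5.400e-03]  ψ = [2, 2, 2]  (obs o_2=2)
t=3: δ = [5.184e-04, 2.160e-04, 2.700e-04]  ψ = [1, 2, 2]  (obs o_3=0)
t=4: δ = [3.110e-05, 2.074e-05, 3.110e-05]  ψ = [0, 0, 0]  (obs o_4=0)
t=5: δ = [2.799e-06, 1.244e-06, 1.866e-06]  ψ = [2, 0, 0]  (obs o_5=1)
backtrack: best end state = 0; path = [2, 2, 1, 0, 2, 0]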